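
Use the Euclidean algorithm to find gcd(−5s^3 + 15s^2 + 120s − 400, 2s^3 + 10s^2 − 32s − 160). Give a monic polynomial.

Euclidean algorithm in ℚ[s]:
  −5s^3 + 15s^2 + 120s − 400 = (−5/2)(2s^3 + 10s^2 − 32s − 160) + (40s^2 + 40s − 800)
  2s^3 + 10s^2 − 32s − 160 = ((1/20)s + 1/5)(40s^2 + 40s − 800) + (0)
Last nonzero remainder: 40s^2 + 40s − 800. Dividing through by 40 gives the monic gcd s^2 + s − 20.

s^2 + s − 20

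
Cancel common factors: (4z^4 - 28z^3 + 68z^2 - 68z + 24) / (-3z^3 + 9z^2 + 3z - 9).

(-4z^2 + 12z - 8)/(3z + 3)

Euclidean algorithm in ℚ[z]:
  4z^4 - 28z^3 + 68z^2 - 68z + 24 = (-(4/3)z + 16/3)(-3z^3 + 9z^2 + 3z - 9) + (24z^2 - 96z + 72)
  -3z^3 + 9z^2 + 3z - 9 = (-(1/8)z - 1/8)(24z^2 - 96z + 72) + (0)
Last nonzero remainder: 24z^2 - 96z + 72. Dividing through by 24 gives the monic gcd z^2 - 4z + 3.
Cancel z^2 - 4z + 3 from numerator and denominator to get the reduced form.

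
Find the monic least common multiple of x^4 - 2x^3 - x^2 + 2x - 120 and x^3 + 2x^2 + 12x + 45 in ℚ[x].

By polynomial division,
  x^4 - 2x^3 - x^2 + 2x - 120 = (x - 4)(x^3 + 2x^2 + 12x + 45) + (-5x^2 + 5x + 60)
  x^3 + 2x^2 + 12x + 45 = (-(1/5)x - 3/5)(-5x^2 + 5x + 60) + (27x + 81)
  -5x^2 + 5x + 60 = (-(5/27)x + 20/27)(27x + 81) + (0)
Last nonzero remainder: 27x + 81. Dividing through by 27 gives the monic gcd x + 3.
Then lcm(f, g) = f·g / gcd(f, g); expanding and making the result monic gives the answer.

x^6 - 3x^5 + 16x^4 - 27x^3 - 137x^2 + 150x - 1800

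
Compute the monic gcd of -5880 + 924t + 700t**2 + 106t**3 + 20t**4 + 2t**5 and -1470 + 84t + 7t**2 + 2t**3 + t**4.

294 + 42t + 7t**2 + t**3

Euclidean algorithm in ℚ[t]:
  2t**5 + 20t**4 + 106t**3 + 700t**2 + 924t - 5880 = (2t + 16)(t**4 + 2t**3 + 7t**2 + 84t - 1470) + (60t**3 + 420t**2 + 2520t + 17640)
  t**4 + 2t**3 + 7t**2 + 84t - 1470 = ((1/60)t - 1/12)(60t**3 + 420t**2 + 2520t + 17640) + (0)
Last nonzero remainder: 60t**3 + 420t**2 + 2520t + 17640. Dividing through by 60 gives the monic gcd t**3 + 7t**2 + 42t + 294.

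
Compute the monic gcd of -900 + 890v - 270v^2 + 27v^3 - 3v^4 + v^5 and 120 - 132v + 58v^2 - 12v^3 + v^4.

10 - 6v + v^2

Euclidean algorithm in ℚ[v]:
  v^5 - 3v^4 + 27v^3 - 270v^2 + 890v - 900 = (v + 9)(v^4 - 12v^3 + 58v^2 - 132v + 120) + (77v^3 - 660v^2 + 1958v - 1980)
  v^4 - 12v^3 + 58v^2 - 132v + 120 = ((1/77)v - 24/539)(77v^3 - 660v^2 + 1958v - 1980) + ((156/49)v^2 - (936/49)v + 1560/49)
  77v^3 - 660v^2 + 1958v - 1980 = ((3773/156)v - 1617/26)((156/49)v^2 - (936/49)v + 1560/49) + (0)
Last nonzero remainder: (156/49)v^2 - (936/49)v + 1560/49. Dividing through by 156/49 gives the monic gcd v^2 - 6v + 10.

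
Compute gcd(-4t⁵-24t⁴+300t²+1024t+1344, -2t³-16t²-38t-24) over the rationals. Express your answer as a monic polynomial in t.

Euclidean algorithm in ℚ[t]:
  -4t⁵-24t⁴+300t²+1024t+1344 = (2t²-4t-6)(-2t³-16t²-38t-24) + (100t²+700t+1200)
  -2t³-16t²-38t-24 = (-(1/50)t-1/50)(100t²+700t+1200) + (0)
Last nonzero remainder: 100t²+700t+1200. Dividing through by 100 gives the monic gcd t²+7t+12.

t²+7t+12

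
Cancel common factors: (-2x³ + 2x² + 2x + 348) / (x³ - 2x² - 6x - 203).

(-2x + 12)/(x - 7)

Apply the Euclidean algorithm:
  -2x³ + 2x² + 2x + 348 = (-2)(x³ - 2x² - 6x - 203) + (-2x² - 10x - 58)
  x³ - 2x² - 6x - 203 = (-(1/2)x + 7/2)(-2x² - 10x - 58) + (0)
Last nonzero remainder: -2x² - 10x - 58. Dividing through by -2 gives the monic gcd x² + 5x + 29.
Cancel x² + 5x + 29 from numerator and denominator to get the reduced form.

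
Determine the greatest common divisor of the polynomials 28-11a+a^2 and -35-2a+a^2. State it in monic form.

By polynomial division,
  a^2-11a+28 = (a^2-2a-35) + (-9a+63)
  a^2-2a-35 = (-(1/9)a-5/9)(-9a+63) + (0)
Last nonzero remainder: -9a+63. Dividing through by -9 gives the monic gcd a-7.

-7+a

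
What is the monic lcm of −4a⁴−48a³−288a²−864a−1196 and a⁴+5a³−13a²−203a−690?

Apply the Euclidean algorithm:
  −4a⁴−48a³−288a²−864a−1196 = (−4)(a⁴+5a³−13a²−203a−690) + (−28a³−340a²−1676a−3956)
  a⁴+5a³−13a²−203a−690 = (−(1/28)a+25/98)(−28a³−340a²−1676a−3956) + ((680/49)a²+(4080/49)a+15640/49)
  −28a³−340a²−1676a−3956 = (−(343/170)a−2107/170)((680/49)a²+(4080/49)a+15640/49) + (0)
Last nonzero remainder: (680/49)a²+(4080/49)a+15640/49. Dividing through by 680/49 gives the monic gcd a²+6a+23.
Then lcm(f, g) = f·g / gcd(f, g); expanding and making the result monic gives the answer.

a⁶+11a⁵+30a⁴−216a³−2077a²−6779a−8970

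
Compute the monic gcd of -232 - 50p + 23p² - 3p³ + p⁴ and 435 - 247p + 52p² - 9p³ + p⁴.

Apply the Euclidean algorithm:
  p⁴ - 3p³ + 23p² - 50p - 232 = (p⁴ - 9p³ + 52p² - 247p + 435) + (6p³ - 29p² + 197p - 667)
  p⁴ - 9p³ + 52p² - 247p + 435 = ((1/6)p - 25/36)(6p³ - 29p² + 197p - 667) + (-(35/36)p² + (35/36)p - 1015/36)
  6p³ - 29p² + 197p - 667 = (-(216/35)p + 828/35)(-(35/36)p² + (35/36)p - 1015/36) + (0)
Last nonzero remainder: -(35/36)p² + (35/36)p - 1015/36. Dividing through by -35/36 gives the monic gcd p² - p + 29.

29 - p + p²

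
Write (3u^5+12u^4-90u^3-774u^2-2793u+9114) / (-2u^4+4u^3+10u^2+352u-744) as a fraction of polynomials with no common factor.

Apply the Euclidean algorithm:
  3u^5+12u^4-90u^3-774u^2-2793u+9114 = (-(3/2)u-9)(-2u^4+4u^3+10u^2+352u-744) + (-39u^3-156u^2-741u+2418)
  -2u^4+4u^3+10u^2+352u-744 = ((2/39)u-4/13)(-39u^3-156u^2-741u+2418) + (0)
Last nonzero remainder: -39u^3-156u^2-741u+2418. Dividing through by -39 gives the monic gcd u^3+4u^2+19u-62.
Cancel u^3+4u^2+19u-62 from numerator and denominator to get the reduced form.

(-3u^2+147)/(2u-12)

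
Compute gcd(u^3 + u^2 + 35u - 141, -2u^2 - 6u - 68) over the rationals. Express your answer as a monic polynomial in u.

By polynomial division,
  u^3 + u^2 + 35u - 141 = (-(1/2)u + 1)(-2u^2 - 6u - 68) + (7u - 73)
  -2u^2 - 6u - 68 = (-(2/7)u - 188/49)(7u - 73) + (-17056/49)
  7u - 73 = (-(343/17056)u + 3577/17056)(-17056/49) + (0)
The last nonzero remainder is the constant -17056/49, so the polynomials are coprime and gcd = 1.

1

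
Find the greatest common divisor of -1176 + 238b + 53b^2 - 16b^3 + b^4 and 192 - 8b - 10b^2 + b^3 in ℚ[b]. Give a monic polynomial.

-24 - 2b + b^2

By polynomial division,
  b^4 - 16b^3 + 53b^2 + 238b - 1176 = (b - 6)(b^3 - 10b^2 - 8b + 192) + (b^2 - 2b - 24)
  b^3 - 10b^2 - 8b + 192 = (b - 8)(b^2 - 2b - 24) + (0)
The last nonzero remainder b^2 - 2b - 24 is already monic.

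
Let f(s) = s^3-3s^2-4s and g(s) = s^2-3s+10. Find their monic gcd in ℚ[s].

1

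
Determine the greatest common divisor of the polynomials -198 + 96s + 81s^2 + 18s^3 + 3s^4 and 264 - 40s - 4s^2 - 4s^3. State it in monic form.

22 + 4s + s^2

Apply the Euclidean algorithm:
  3s^4 + 18s^3 + 81s^2 + 96s - 198 = (-(3/4)s - 15/4)(-4s^3 - 4s^2 - 40s + 264) + (36s^2 + 144s + 792)
  -4s^3 - 4s^2 - 40s + 264 = (-(1/9)s + 1/3)(36s^2 + 144s + 792) + (0)
Last nonzero remainder: 36s^2 + 144s + 792. Dividing through by 36 gives the monic gcd s^2 + 4s + 22.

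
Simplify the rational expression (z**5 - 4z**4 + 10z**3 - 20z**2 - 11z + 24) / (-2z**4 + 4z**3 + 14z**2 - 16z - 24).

By polynomial division,
  z**5 - 4z**4 + 10z**3 - 20z**2 - 11z + 24 = (-(1/2)z + 1)(-2z**4 + 4z**3 + 14z**2 - 16z - 24) + (13z**3 - 42z**2 - 7z + 48)
  -2z**4 + 4z**3 + 14z**2 - 16z - 24 = (-(2/13)z - 32/169)(13z**3 - 42z**2 - 7z + 48) + ((840/169)z**2 - (1680/169)z - 2520/169)
  13z**3 - 42z**2 - 7z + 48 = ((2197/840)z - 338/105)((840/169)z**2 - (1680/169)z - 2520/169) + (0)
Last nonzero remainder: (840/169)z**2 - (1680/169)z - 2520/169. Dividing through by 840/169 gives the monic gcd z**2 - 2z - 3.
Cancel z**2 - 2z - 3 from numerator and denominator to get the reduced form.

(-z**3 + 2z**2 - 9z + 8)/(2z**2 - 8)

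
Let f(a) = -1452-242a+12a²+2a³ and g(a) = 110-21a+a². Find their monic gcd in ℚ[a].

-11+a

By polynomial division,
  2a³+12a²-242a-1452 = (2a+54)(a²-21a+110) + (672a-7392)
  a²-21a+110 = ((1/672)a-5/336)(672a-7392) + (0)
Last nonzero remainder: 672a-7392. Dividing through by 672 gives the monic gcd a-11.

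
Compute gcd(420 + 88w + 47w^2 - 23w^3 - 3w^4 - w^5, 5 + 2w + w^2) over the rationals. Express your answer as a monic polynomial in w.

5 + 2w + w^2

Euclidean algorithm in ℚ[w]:
  -w^5 - 3w^4 - 23w^3 + 47w^2 + 88w + 420 = (-w^3 - w^2 - 16w + 84)(w^2 + 2w + 5) + (0)
The last nonzero remainder w^2 + 2w + 5 is already monic.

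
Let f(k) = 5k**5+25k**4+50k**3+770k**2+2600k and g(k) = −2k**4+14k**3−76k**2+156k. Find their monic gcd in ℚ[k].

k**3−4k**2+26k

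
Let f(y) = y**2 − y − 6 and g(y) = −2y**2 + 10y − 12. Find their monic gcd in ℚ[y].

y − 3

Apply the Euclidean algorithm:
  y**2 − y − 6 = (−1/2)(−2y**2 + 10y − 12) + (4y − 12)
  −2y**2 + 10y − 12 = (−(1/2)y + 1)(4y − 12) + (0)
Last nonzero remainder: 4y − 12. Dividing through by 4 gives the monic gcd y − 3.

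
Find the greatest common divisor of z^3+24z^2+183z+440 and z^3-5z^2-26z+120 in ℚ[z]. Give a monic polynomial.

z+5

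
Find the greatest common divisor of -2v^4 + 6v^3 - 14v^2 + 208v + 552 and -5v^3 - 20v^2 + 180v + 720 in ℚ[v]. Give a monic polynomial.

Repeated division with remainder:
  -2v^4 + 6v^3 - 14v^2 + 208v + 552 = ((2/5)v - 14/5)(-5v^3 - 20v^2 + 180v + 720) + (-142v^2 + 424v + 2568)
  -5v^3 - 20v^2 + 180v + 720 = ((5/142)v + 1240/5041)(-142v^2 + 424v + 2568) + (-(74200/5041)v + 445200/5041)
  -142v^2 + 424v + 2568 = ((357911/37100)v + 539387/18550)(-(74200/5041)v + 445200/5041) + (0)
Last nonzero remainder: -(74200/5041)v + 445200/5041. Dividing through by -74200/5041 gives the monic gcd v - 6.

v - 6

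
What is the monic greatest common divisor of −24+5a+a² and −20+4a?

1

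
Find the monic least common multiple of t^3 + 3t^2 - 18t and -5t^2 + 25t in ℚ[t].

t^4 - 2t^3 - 33t^2 + 90t

Apply the Euclidean algorithm:
  t^3 + 3t^2 - 18t = (-(1/5)t - 8/5)(-5t^2 + 25t) + (22t)
  -5t^2 + 25t = (-(5/22)t + 25/22)(22t) + (0)
Last nonzero remainder: 22t. Dividing through by 22 gives the monic gcd t.
Then lcm(f, g) = f·g / gcd(f, g); expanding and making the result monic gives the answer.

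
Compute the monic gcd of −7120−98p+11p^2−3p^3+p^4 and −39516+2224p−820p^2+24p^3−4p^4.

Euclidean algorithm in ℚ[p]:
  p^4−3p^3+11p^2−98p−7120 = (−1/4)(−4p^4+24p^3−820p^2+2224p−39516) + (3p^3−194p^2+458p−16999)
  −4p^4+24p^3−820p^2+2224p−39516 = (−(4/3)p−704/9)(3p^3−194p^2+458p−16999) + (−(138460/9)p^2+(138460/9)p−12322940/9)
  3p^3−194p^2+458p−16999 = (−(27/138460)p+1719/138460)(−(138460/9)p^2+(138460/9)p−12322940/9) + (0)
Last nonzero remainder: −(138460/9)p^2+(138460/9)p−12322940/9. Dividing through by −138460/9 gives the monic gcd p^2−p+89.

89−p+p^2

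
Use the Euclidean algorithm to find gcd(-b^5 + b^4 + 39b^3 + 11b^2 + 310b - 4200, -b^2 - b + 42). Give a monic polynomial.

Repeated division with remainder:
  -b^5 + b^4 + 39b^3 + 11b^2 + 310b - 4200 = (b^3 - 2b^2 + 5b - 100)(-b^2 - b + 42) + (0)
Last nonzero remainder: -b^2 - b + 42. Dividing through by -1 gives the monic gcd b^2 + b - 42.

b^2 + b - 42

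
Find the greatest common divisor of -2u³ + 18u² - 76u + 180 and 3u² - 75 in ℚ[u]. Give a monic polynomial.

u - 5

Repeated division with remainder:
  -2u³ + 18u² - 76u + 180 = (-(2/3)u + 6)(3u² - 75) + (-126u + 630)
  3u² - 75 = (-(1/42)u - 5/42)(-126u + 630) + (0)
Last nonzero remainder: -126u + 630. Dividing through by -126 gives the monic gcd u - 5.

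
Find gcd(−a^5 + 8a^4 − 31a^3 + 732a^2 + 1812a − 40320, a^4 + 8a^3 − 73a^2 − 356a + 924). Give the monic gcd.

a^2 − a − 42

Apply the Euclidean algorithm:
  −a^5 + 8a^4 − 31a^3 + 732a^2 + 1812a − 40320 = (−a + 16)(a^4 + 8a^3 − 73a^2 − 356a + 924) + (−232a^3 + 1544a^2 + 8432a − 55104)
  a^4 + 8a^3 − 73a^2 − 356a + 924 = (−(1/232)a − 425/6728)(−232a^3 + 1544a^2 + 8432a − 55104) + ((51198/841)a^2 − (51198/841)a − 2150316/841)
  −232a^3 + 1544a^2 + 8432a − 55104 = (−(97556/25599)a + 551696/25599)((51198/841)a^2 − (51198/841)a − 2150316/841) + (0)
Last nonzero remainder: (51198/841)a^2 − (51198/841)a − 2150316/841. Dividing through by 51198/841 gives the monic gcd a^2 − a − 42.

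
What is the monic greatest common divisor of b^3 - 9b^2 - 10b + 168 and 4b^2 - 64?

b + 4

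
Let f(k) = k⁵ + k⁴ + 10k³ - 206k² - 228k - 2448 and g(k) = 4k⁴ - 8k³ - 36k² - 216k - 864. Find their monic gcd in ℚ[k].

k³ - 5k² + 6k - 72

By polynomial division,
  k⁵ + k⁴ + 10k³ - 206k² - 228k - 2448 = ((1/4)k + 3/4)(4k⁴ - 8k³ - 36k² - 216k - 864) + (25k³ - 125k² + 150k - 1800)
  4k⁴ - 8k³ - 36k² - 216k - 864 = ((4/25)k + 12/25)(25k³ - 125k² + 150k - 1800) + (0)
Last nonzero remainder: 25k³ - 125k² + 150k - 1800. Dividing through by 25 gives the monic gcd k³ - 5k² + 6k - 72.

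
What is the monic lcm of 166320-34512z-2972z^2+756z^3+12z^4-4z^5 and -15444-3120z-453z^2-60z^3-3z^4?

-2162160+448656z-2944z^2-1200z^3+587z^4-137z^5-3z^6+z^7

By polynomial division,
  -4z^5+12z^4+756z^3-2972z^2-34512z+166320 = ((4/3)z-92/3)(-3z^4-60z^3-453z^2-3120z-15444) + (-480z^3-12704z^2-109600z-307296)
  -3z^4-60z^3-453z^2-3120z-15444 = ((1/160)z-97/2400)(-480z^3-12704z^2-109600z-307296) + (-(21109/75)z^2-(84436/15)z-696597/25)
  -480z^3-12704z^2-109600z-307296 = ((36000/21109)z+232800/21109)(-(21109/75)z^2-(84436/15)z-696597/25) + (0)
Last nonzero remainder: -(21109/75)z^2-(84436/15)z-696597/25. Dividing through by -21109/75 gives the monic gcd z^2+20z+99.
Then lcm(f, g) = f·g / gcd(f, g); expanding and making the result monic gives the answer.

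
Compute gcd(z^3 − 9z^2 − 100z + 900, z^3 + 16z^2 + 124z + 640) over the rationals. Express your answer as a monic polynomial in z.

Repeated division with remainder:
  z^3 − 9z^2 − 100z + 900 = (z^3 + 16z^2 + 124z + 640) + (−25z^2 − 224z + 260)
  z^3 + 16z^2 + 124z + 640 = (−(1/25)z − 176/625)(−25z^2 − 224z + 260) + ((44576/625)z + 89152/125)
  −25z^2 − 224z + 260 = (−(15625/44576)z + 8125/22288)((44576/625)z + 89152/125) + (0)
Last nonzero remainder: (44576/625)z + 89152/125. Dividing through by 44576/625 gives the monic gcd z + 10.

z + 10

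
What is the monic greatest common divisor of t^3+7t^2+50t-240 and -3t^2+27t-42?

By polynomial division,
  t^3+7t^2+50t-240 = (-(1/3)t-16/3)(-3t^2+27t-42) + (180t-464)
  -3t^2+27t-42 = (-(1/60)t+289/2700)(180t-464) + (5174/675)
  180t-464 = ((60750/2587)t-156600/2587)(5174/675) + (0)
The last nonzero remainder is the constant 5174/675, so the polynomials are coprime and gcd = 1.

1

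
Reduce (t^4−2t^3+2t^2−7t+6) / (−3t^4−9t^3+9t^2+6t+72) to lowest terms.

Apply the Euclidean algorithm:
  t^4−2t^3+2t^2−7t+6 = (−1/3)(−3t^4−9t^3+9t^2+6t+72) + (−5t^3+5t^2−5t+30)
  −3t^4−9t^3+9t^2+6t+72 = ((3/5)t+12/5)(−5t^3+5t^2−5t+30) + (0)
Last nonzero remainder: −5t^3+5t^2−5t+30. Dividing through by −5 gives the monic gcd t^3−t^2+t−6.
Cancel t^3−t^2+t−6 from numerator and denominator to get the reduced form.

(−t+1)/(3t+12)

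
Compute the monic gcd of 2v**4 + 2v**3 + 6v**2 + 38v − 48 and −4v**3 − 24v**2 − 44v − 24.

v + 3

By polynomial division,
  2v**4 + 2v**3 + 6v**2 + 38v − 48 = (−(1/2)v + 5/2)(−4v**3 − 24v**2 − 44v − 24) + (44v**2 + 136v + 12)
  −4v**3 − 24v**2 − 44v − 24 = (−(1/11)v − 32/121)(44v**2 + 136v + 12) + (−(840/121)v − 2520/121)
  44v**2 + 136v + 12 = (−(1331/210)v − 121/210)(−(840/121)v − 2520/121) + (0)
Last nonzero remainder: −(840/121)v − 2520/121. Dividing through by −840/121 gives the monic gcd v + 3.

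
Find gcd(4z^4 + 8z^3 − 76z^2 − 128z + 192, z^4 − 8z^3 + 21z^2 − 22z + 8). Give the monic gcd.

z^2 − 5z + 4

Repeated division with remainder:
  4z^4 + 8z^3 − 76z^2 − 128z + 192 = (4)(z^4 − 8z^3 + 21z^2 − 22z + 8) + (40z^3 − 160z^2 − 40z + 160)
  z^4 − 8z^3 + 21z^2 − 22z + 8 = ((1/40)z − 1/10)(40z^3 − 160z^2 − 40z + 160) + (6z^2 − 30z + 24)
  40z^3 − 160z^2 − 40z + 160 = ((20/3)z + 20/3)(6z^2 − 30z + 24) + (0)
Last nonzero remainder: 6z^2 − 30z + 24. Dividing through by 6 gives the monic gcd z^2 − 5z + 4.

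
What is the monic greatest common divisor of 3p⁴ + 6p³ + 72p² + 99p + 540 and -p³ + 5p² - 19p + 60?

By polynomial division,
  3p⁴ + 6p³ + 72p² + 99p + 540 = (-3p - 21)(-p³ + 5p² - 19p + 60) + (120p² - 120p + 1800)
  -p³ + 5p² - 19p + 60 = (-(1/120)p + 1/30)(120p² - 120p + 1800) + (0)
Last nonzero remainder: 120p² - 120p + 1800. Dividing through by 120 gives the monic gcd p² - p + 15.

p² - p + 15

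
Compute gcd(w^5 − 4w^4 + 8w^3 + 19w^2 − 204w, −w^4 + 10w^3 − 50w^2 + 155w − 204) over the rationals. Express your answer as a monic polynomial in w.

w^3 − 7w^2 + 29w − 68

Apply the Euclidean algorithm:
  w^5 − 4w^4 + 8w^3 + 19w^2 − 204w = (−w − 6)(−w^4 + 10w^3 − 50w^2 + 155w − 204) + (18w^3 − 126w^2 + 522w − 1224)
  −w^4 + 10w^3 − 50w^2 + 155w − 204 = (−(1/18)w + 1/6)(18w^3 − 126w^2 + 522w − 1224) + (0)
Last nonzero remainder: 18w^3 − 126w^2 + 522w − 1224. Dividing through by 18 gives the monic gcd w^3 − 7w^2 + 29w − 68.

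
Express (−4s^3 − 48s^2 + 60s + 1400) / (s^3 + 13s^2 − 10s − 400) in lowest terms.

By polynomial division,
  −4s^3 − 48s^2 + 60s + 1400 = (−4)(s^3 + 13s^2 − 10s − 400) + (4s^2 + 20s − 200)
  s^3 + 13s^2 − 10s − 400 = ((1/4)s + 2)(4s^2 + 20s − 200) + (0)
Last nonzero remainder: 4s^2 + 20s − 200. Dividing through by 4 gives the monic gcd s^2 + 5s − 50.
Cancel s^2 + 5s − 50 from numerator and denominator to get the reduced form.

(−4s − 28)/(s + 8)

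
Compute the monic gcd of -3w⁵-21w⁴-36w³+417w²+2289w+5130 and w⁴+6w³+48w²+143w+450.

Euclidean algorithm in ℚ[w]:
  -3w⁵-21w⁴-36w³+417w²+2289w+5130 = (-3w-3)(w⁴+6w³+48w²+143w+450) + (126w³+990w²+4068w+6480)
  w⁴+6w³+48w²+143w+450 = ((1/126)w-13/882)(126w³+990w²+4068w+6480) + ((1485/49)w²+(7425/49)w+26730/49)
  126w³+990w²+4068w+6480 = ((686/165)w+392/33)((1485/49)w²+(7425/49)w+26730/49) + (0)
Last nonzero remainder: (1485/49)w²+(7425/49)w+26730/49. Dividing through by 1485/49 gives the monic gcd w²+5w+18.

w²+5w+18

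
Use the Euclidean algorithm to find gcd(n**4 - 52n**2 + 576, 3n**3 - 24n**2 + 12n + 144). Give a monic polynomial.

Repeated division with remainder:
  n**4 - 52n**2 + 576 = ((1/3)n + 8/3)(3n**3 - 24n**2 + 12n + 144) + (8n**2 - 80n + 192)
  3n**3 - 24n**2 + 12n + 144 = ((3/8)n + 3/4)(8n**2 - 80n + 192) + (0)
Last nonzero remainder: 8n**2 - 80n + 192. Dividing through by 8 gives the monic gcd n**2 - 10n + 24.

n**2 - 10n + 24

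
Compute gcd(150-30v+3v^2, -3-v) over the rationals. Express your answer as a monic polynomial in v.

1

Repeated division with remainder:
  3v^2-30v+150 = (-3v+39)(-v-3) + (267)
  -v-3 = (-(1/267)v-1/89)(267) + (0)
The last nonzero remainder is the constant 267, so the polynomials are coprime and gcd = 1.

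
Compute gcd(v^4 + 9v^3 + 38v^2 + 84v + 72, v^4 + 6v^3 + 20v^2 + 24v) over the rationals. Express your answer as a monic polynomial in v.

v^3 + 6v^2 + 20v + 24

Apply the Euclidean algorithm:
  v^4 + 9v^3 + 38v^2 + 84v + 72 = (v^4 + 6v^3 + 20v^2 + 24v) + (3v^3 + 18v^2 + 60v + 72)
  v^4 + 6v^3 + 20v^2 + 24v = ((1/3)v)(3v^3 + 18v^2 + 60v + 72) + (0)
Last nonzero remainder: 3v^3 + 18v^2 + 60v + 72. Dividing through by 3 gives the monic gcd v^3 + 6v^2 + 20v + 24.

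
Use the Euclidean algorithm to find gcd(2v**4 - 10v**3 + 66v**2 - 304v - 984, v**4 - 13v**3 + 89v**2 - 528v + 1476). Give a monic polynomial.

Repeated division with remainder:
  2v**4 - 10v**3 + 66v**2 - 304v - 984 = (2)(v**4 - 13v**3 + 89v**2 - 528v + 1476) + (16v**3 - 112v**2 + 752v - 3936)
  v**4 - 13v**3 + 89v**2 - 528v + 1476 = ((1/16)v - 3/8)(16v**3 - 112v**2 + 752v - 3936) + (0)
Last nonzero remainder: 16v**3 - 112v**2 + 752v - 3936. Dividing through by 16 gives the monic gcd v**3 - 7v**2 + 47v - 246.

v**3 - 7v**2 + 47v - 246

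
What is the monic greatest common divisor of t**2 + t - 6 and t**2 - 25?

1

Apply the Euclidean algorithm:
  t**2 + t - 6 = (t**2 - 25) + (t + 19)
  t**2 - 25 = (t - 19)(t + 19) + (336)
  t + 19 = ((1/336)t + 19/336)(336) + (0)
The last nonzero remainder is the constant 336, so the polynomials are coprime and gcd = 1.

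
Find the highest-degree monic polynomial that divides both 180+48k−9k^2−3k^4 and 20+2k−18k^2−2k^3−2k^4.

10+k+k^2

Repeated division with remainder:
  −3k^4−9k^2+48k+180 = (3/2)(−2k^4−2k^3−18k^2+2k+20) + (3k^3+18k^2+45k+150)
  −2k^4−2k^3−18k^2+2k+20 = (−(2/3)k+10/3)(3k^3+18k^2+45k+150) + (−48k^2−48k−480)
  3k^3+18k^2+45k+150 = (−(1/16)k−5/16)(−48k^2−48k−480) + (0)
Last nonzero remainder: −48k^2−48k−480. Dividing through by −48 gives the monic gcd k^2+k+10.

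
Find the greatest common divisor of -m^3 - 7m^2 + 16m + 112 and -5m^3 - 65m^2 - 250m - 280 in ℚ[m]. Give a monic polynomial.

Repeated division with remainder:
  -m^3 - 7m^2 + 16m + 112 = (1/5)(-5m^3 - 65m^2 - 250m - 280) + (6m^2 + 66m + 168)
  -5m^3 - 65m^2 - 250m - 280 = (-(5/6)m - 5/3)(6m^2 + 66m + 168) + (0)
Last nonzero remainder: 6m^2 + 66m + 168. Dividing through by 6 gives the monic gcd m^2 + 11m + 28.

m^2 + 11m + 28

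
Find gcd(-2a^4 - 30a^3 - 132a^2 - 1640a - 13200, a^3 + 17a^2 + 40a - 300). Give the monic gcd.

Apply the Euclidean algorithm:
  -2a^4 - 30a^3 - 132a^2 - 1640a - 13200 = (-2a + 4)(a^3 + 17a^2 + 40a - 300) + (-120a^2 - 2400a - 12000)
  a^3 + 17a^2 + 40a - 300 = (-(1/120)a + 1/40)(-120a^2 - 2400a - 12000) + (0)
Last nonzero remainder: -120a^2 - 2400a - 12000. Dividing through by -120 gives the monic gcd a^2 + 20a + 100.

a^2 + 20a + 100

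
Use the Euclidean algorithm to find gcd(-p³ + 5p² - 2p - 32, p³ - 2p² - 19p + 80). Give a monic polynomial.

Apply the Euclidean algorithm:
  -p³ + 5p² - 2p - 32 = (-1)(p³ - 2p² - 19p + 80) + (3p² - 21p + 48)
  p³ - 2p² - 19p + 80 = ((1/3)p + 5/3)(3p² - 21p + 48) + (0)
Last nonzero remainder: 3p² - 21p + 48. Dividing through by 3 gives the monic gcd p² - 7p + 16.

p² - 7p + 16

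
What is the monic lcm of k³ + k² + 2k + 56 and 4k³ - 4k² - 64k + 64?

By polynomial division,
  k³ + k² + 2k + 56 = (1/4)(4k³ - 4k² - 64k + 64) + (2k² + 18k + 40)
  4k³ - 4k² - 64k + 64 = (2k - 20)(2k² + 18k + 40) + (216k + 864)
  2k² + 18k + 40 = ((1/108)k + 5/108)(216k + 864) + (0)
Last nonzero remainder: 216k + 864. Dividing through by 216 gives the monic gcd k + 4.
Then lcm(f, g) = f·g / gcd(f, g); expanding and making the result monic gives the answer.

k⁵ - 4k⁴ + k³ + 50k² - 272k + 224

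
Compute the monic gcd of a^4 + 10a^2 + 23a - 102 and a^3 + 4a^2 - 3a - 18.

a^2 + a - 6

Apply the Euclidean algorithm:
  a^4 + 10a^2 + 23a - 102 = (a - 4)(a^3 + 4a^2 - 3a - 18) + (29a^2 + 29a - 174)
  a^3 + 4a^2 - 3a - 18 = ((1/29)a + 3/29)(29a^2 + 29a - 174) + (0)
Last nonzero remainder: 29a^2 + 29a - 174. Dividing through by 29 gives the monic gcd a^2 + a - 6.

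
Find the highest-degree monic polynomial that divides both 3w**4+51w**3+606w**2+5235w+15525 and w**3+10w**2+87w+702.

Repeated division with remainder:
  3w**4+51w**3+606w**2+5235w+15525 = (3w+21)(w**3+10w**2+87w+702) + (135w**2+1302w+783)
  w**3+10w**2+87w+702 = ((1/135)w+16/6075)(135w**2+1302w+783) + ((157486/2025)w+157486/225)
  135w**2+1302w+783 = ((273375/157486)w+176175/157486)((157486/2025)w+157486/225) + (0)
Last nonzero remainder: (157486/2025)w+157486/225. Dividing through by 157486/2025 gives the monic gcd w+9.

w+9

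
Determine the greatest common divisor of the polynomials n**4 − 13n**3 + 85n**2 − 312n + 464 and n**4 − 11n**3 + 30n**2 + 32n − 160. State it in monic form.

n**2 − 8n + 16

By polynomial division,
  n**4 − 13n**3 + 85n**2 − 312n + 464 = (n**4 − 11n**3 + 30n**2 + 32n − 160) + (−2n**3 + 55n**2 − 344n + 624)
  n**4 − 11n**3 + 30n**2 + 32n − 160 = (−(1/2)n − 33/4)(−2n**3 + 55n**2 − 344n + 624) + ((1247/4)n**2 − 2494n + 4988)
  −2n**3 + 55n**2 − 344n + 624 = (−(8/1247)n + 156/1247)((1247/4)n**2 − 2494n + 4988) + (0)
Last nonzero remainder: (1247/4)n**2 − 2494n + 4988. Dividing through by 1247/4 gives the monic gcd n**2 − 8n + 16.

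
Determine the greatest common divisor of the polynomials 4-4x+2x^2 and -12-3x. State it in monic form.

By polynomial division,
  2x^2-4x+4 = (-(2/3)x+4)(-3x-12) + (52)
  -3x-12 = (-(3/52)x-3/13)(52) + (0)
The last nonzero remainder is the constant 52, so the polynomials are coprime and gcd = 1.

1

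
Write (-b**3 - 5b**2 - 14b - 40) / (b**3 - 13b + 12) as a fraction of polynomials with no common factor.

(-b**2 - b - 10)/(b**2 - 4b + 3)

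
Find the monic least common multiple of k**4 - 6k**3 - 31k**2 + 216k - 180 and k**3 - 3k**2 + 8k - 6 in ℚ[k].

k**6 - 8k**5 - 13k**4 + 242k**3 - 798k**2 + 1656k - 1080

Repeated division with remainder:
  k**4 - 6k**3 - 31k**2 + 216k - 180 = (k - 3)(k**3 - 3k**2 + 8k - 6) + (-48k**2 + 246k - 198)
  k**3 - 3k**2 + 8k - 6 = (-(1/48)k - 17/384)(-48k**2 + 246k - 198) + ((945/64)k - 945/64)
  -48k**2 + 246k - 198 = (-(1024/315)k + 1408/105)((945/64)k - 945/64) + (0)
Last nonzero remainder: (945/64)k - 945/64. Dividing through by 945/64 gives the monic gcd k - 1.
Then lcm(f, g) = f·g / gcd(f, g); expanding and making the result monic gives the answer.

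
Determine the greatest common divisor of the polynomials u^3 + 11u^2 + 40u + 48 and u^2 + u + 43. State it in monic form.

Apply the Euclidean algorithm:
  u^3 + 11u^2 + 40u + 48 = (u + 10)(u^2 + u + 43) + (-13u - 382)
  u^2 + u + 43 = (-(1/13)u + 369/169)(-13u - 382) + (148225/169)
  -13u - 382 = (-(2197/148225)u - 64558/148225)(148225/169) + (0)
The last nonzero remainder is the constant 148225/169, so the polynomials are coprime and gcd = 1.

1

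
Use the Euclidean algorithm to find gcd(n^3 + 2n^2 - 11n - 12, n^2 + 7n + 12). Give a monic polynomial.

n + 4

Euclidean algorithm in ℚ[n]:
  n^3 + 2n^2 - 11n - 12 = (n - 5)(n^2 + 7n + 12) + (12n + 48)
  n^2 + 7n + 12 = ((1/12)n + 1/4)(12n + 48) + (0)
Last nonzero remainder: 12n + 48. Dividing through by 12 gives the monic gcd n + 4.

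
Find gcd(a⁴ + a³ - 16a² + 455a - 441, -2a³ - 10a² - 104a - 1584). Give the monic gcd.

Repeated division with remainder:
  a⁴ + a³ - 16a² + 455a - 441 = (-(1/2)a + 2)(-2a³ - 10a² - 104a - 1584) + (-48a² - 129a + 2727)
  -2a³ - 10a² - 104a - 1584 = ((1/24)a + 37/384)(-48a² - 129a + 2727) + (-(26265/128)a - 236385/128)
  -48a² - 129a + 2727 = ((2048/8755)a - 12928/8755)(-(26265/128)a - 236385/128) + (0)
Last nonzero remainder: -(26265/128)a - 236385/128. Dividing through by -26265/128 gives the monic gcd a + 9.

a + 9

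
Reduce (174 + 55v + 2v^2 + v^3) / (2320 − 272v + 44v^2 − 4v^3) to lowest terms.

(−3 − v)/(−40 + 4v)

Euclidean algorithm in ℚ[v]:
  v^3 + 2v^2 + 55v + 174 = (−1/4)(−4v^3 + 44v^2 − 272v + 2320) + (13v^2 − 13v + 754)
  −4v^3 + 44v^2 − 272v + 2320 = (−(4/13)v + 40/13)(13v^2 − 13v + 754) + (0)
Last nonzero remainder: 13v^2 − 13v + 754. Dividing through by 13 gives the monic gcd v^2 − v + 58.
Cancel v^2 − v + 58 from numerator and denominator to get the reduced form.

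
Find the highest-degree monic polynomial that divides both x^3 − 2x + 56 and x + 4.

By polynomial division,
  x^3 − 2x + 56 = (x^2 − 4x + 14)(x + 4) + (0)
The last nonzero remainder x + 4 is already monic.

x + 4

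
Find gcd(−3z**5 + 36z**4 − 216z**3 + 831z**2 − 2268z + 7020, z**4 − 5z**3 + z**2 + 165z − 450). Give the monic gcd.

z**2 − 7z + 30

Euclidean algorithm in ℚ[z]:
  −3z**5 + 36z**4 − 216z**3 + 831z**2 − 2268z + 7020 = (−3z + 21)(z**4 − 5z**3 + z**2 + 165z − 450) + (−108z**3 + 1305z**2 − 7083z + 16470)
  z**4 − 5z**3 + z**2 + 165z − 450 = (−(1/108)z − 85/1296)(−108z**3 + 1305z**2 − 7083z + 16470) + ((3025/144)z**2 − (21175/144)z + 15125/24)
  −108z**3 + 1305z**2 − 7083z + 16470 = (−(15552/3025)z + 79056/3025)((3025/144)z**2 − (21175/144)z + 15125/24) + (0)
Last nonzero remainder: (3025/144)z**2 − (21175/144)z + 15125/24. Dividing through by 3025/144 gives the monic gcd z**2 − 7z + 30.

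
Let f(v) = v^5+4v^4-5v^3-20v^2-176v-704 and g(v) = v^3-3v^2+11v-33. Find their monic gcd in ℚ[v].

v^2+11

By polynomial division,
  v^5+4v^4-5v^3-20v^2-176v-704 = (v^2+7v+5)(v^3-3v^2+11v-33) + (-49v^2-539)
  v^3-3v^2+11v-33 = (-(1/49)v+3/49)(-49v^2-539) + (0)
Last nonzero remainder: -49v^2-539. Dividing through by -49 gives the monic gcd v^2+11.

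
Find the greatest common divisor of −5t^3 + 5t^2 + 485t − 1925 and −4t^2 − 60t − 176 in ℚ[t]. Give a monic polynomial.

By polynomial division,
  −5t^3 + 5t^2 + 485t − 1925 = ((5/4)t − 20)(−4t^2 − 60t − 176) + (−495t − 5445)
  −4t^2 − 60t − 176 = ((4/495)t + 16/495)(−495t − 5445) + (0)
Last nonzero remainder: −495t − 5445. Dividing through by −495 gives the monic gcd t + 11.

t + 11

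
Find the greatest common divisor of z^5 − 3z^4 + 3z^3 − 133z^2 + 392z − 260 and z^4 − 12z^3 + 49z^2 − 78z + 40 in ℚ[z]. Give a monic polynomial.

z^3 − 8z^2 + 17z − 10

By polynomial division,
  z^5 − 3z^4 + 3z^3 − 133z^2 + 392z − 260 = (z + 9)(z^4 − 12z^3 + 49z^2 − 78z + 40) + (62z^3 − 496z^2 + 1054z − 620)
  z^4 − 12z^3 + 49z^2 − 78z + 40 = ((1/62)z − 2/31)(62z^3 − 496z^2 + 1054z − 620) + (0)
Last nonzero remainder: 62z^3 − 496z^2 + 1054z − 620. Dividing through by 62 gives the monic gcd z^3 − 8z^2 + 17z − 10.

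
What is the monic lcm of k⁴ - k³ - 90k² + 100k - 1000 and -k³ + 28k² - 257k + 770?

k⁶ - 19k⁵ + 5k⁴ + 1643k³ - 9730k² + 25700k - 77000

Apply the Euclidean algorithm:
  k⁴ - k³ - 90k² + 100k - 1000 = (-k - 27)(-k³ + 28k² - 257k + 770) + (409k² - 6069k + 19790)
  -k³ + 28k² - 257k + 770 = (-(1/409)k + 5383/167281)(409k² - 6069k + 19790) + (-(2227680/167281)k + 22276800/167281)
  409k² - 6069k + 19790 = (-(68417929/2227680)k + 331049099/2227680)(-(2227680/167281)k + 22276800/167281) + (0)
Last nonzero remainder: -(2227680/167281)k + 22276800/167281. Dividing through by -2227680/167281 gives the monic gcd k - 10.
Then lcm(f, g) = f·g / gcd(f, g); expanding and making the result monic gives the answer.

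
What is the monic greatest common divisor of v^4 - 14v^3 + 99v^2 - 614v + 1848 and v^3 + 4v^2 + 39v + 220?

v^2 - v + 44

Euclidean algorithm in ℚ[v]:
  v^4 - 14v^3 + 99v^2 - 614v + 1848 = (v - 18)(v^3 + 4v^2 + 39v + 220) + (132v^2 - 132v + 5808)
  v^3 + 4v^2 + 39v + 220 = ((1/132)v + 5/132)(132v^2 - 132v + 5808) + (0)
Last nonzero remainder: 132v^2 - 132v + 5808. Dividing through by 132 gives the monic gcd v^2 - v + 44.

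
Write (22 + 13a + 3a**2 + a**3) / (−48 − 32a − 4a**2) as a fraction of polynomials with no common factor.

(−11 − a − a**2)/(24 + 4a)

By polynomial division,
  a**3 + 3a**2 + 13a + 22 = (−(1/4)a + 5/4)(−4a**2 − 32a − 48) + (41a + 82)
  −4a**2 − 32a − 48 = (−(4/41)a − 24/41)(41a + 82) + (0)
Last nonzero remainder: 41a + 82. Dividing through by 41 gives the monic gcd a + 2.
Cancel a + 2 from numerator and denominator to get the reduced form.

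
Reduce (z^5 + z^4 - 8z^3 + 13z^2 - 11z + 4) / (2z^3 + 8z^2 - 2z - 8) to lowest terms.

Apply the Euclidean algorithm:
  z^5 + z^4 - 8z^3 + 13z^2 - 11z + 4 = ((1/2)z^2 - (3/2)z + 5/2)(2z^3 + 8z^2 - 2z - 8) + (-6z^2 - 18z + 24)
  2z^3 + 8z^2 - 2z - 8 = (-(1/3)z - 1/3)(-6z^2 - 18z + 24) + (0)
Last nonzero remainder: -6z^2 - 18z + 24. Dividing through by -6 gives the monic gcd z^2 + 3z - 4.
Cancel z^2 + 3z - 4 from numerator and denominator to get the reduced form.

(z^3 - 2z^2 + 2z - 1)/(2z + 2)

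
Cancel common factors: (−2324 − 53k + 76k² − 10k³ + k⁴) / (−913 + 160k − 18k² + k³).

Euclidean algorithm in ℚ[k]:
  k⁴ − 10k³ + 76k² − 53k − 2324 = (k + 8)(k³ − 18k² + 160k − 913) + (60k² − 420k + 4980)
  k³ − 18k² + 160k − 913 = ((1/60)k − 11/60)(60k² − 420k + 4980) + (0)
Last nonzero remainder: 60k² − 420k + 4980. Dividing through by 60 gives the monic gcd k² − 7k + 83.
Cancel k² − 7k + 83 from numerator and denominator to get the reduced form.

(−28 − 3k + k²)/(−11 + k)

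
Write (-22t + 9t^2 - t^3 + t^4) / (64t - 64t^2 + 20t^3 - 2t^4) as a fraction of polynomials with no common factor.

(-11 - t - t^2)/(32 - 16t + 2t^2)

By polynomial division,
  t^4 - t^3 + 9t^2 - 22t = (-1/2)(-2t^4 + 20t^3 - 64t^2 + 64t) + (9t^3 - 23t^2 + 10t)
  -2t^4 + 20t^3 - 64t^2 + 64t = (-(2/9)t + 134/81)(9t^3 - 23t^2 + 10t) + (-(1922/81)t^2 + (3844/81)t)
  9t^3 - 23t^2 + 10t = (-(729/1922)t + 405/1922)(-(1922/81)t^2 + (3844/81)t) + (0)
Last nonzero remainder: -(1922/81)t^2 + (3844/81)t. Dividing through by -1922/81 gives the monic gcd t^2 - 2t.
Cancel t^2 - 2t from numerator and denominator to get the reduced form.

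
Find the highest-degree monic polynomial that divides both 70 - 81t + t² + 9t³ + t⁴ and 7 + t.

7 + t

Repeated division with remainder:
  t⁴ + 9t³ + t² - 81t + 70 = (t³ + 2t² - 13t + 10)(t + 7) + (0)
The last nonzero remainder t + 7 is already monic.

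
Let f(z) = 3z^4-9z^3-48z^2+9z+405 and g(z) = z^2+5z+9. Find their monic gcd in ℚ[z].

By polynomial division,
  3z^4-9z^3-48z^2+9z+405 = (3z^2-24z+45)(z^2+5z+9) + (0)
The last nonzero remainder z^2+5z+9 is already monic.

z^2+5z+9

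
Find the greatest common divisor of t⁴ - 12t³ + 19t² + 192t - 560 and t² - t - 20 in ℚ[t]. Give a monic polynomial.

t² - t - 20

Repeated division with remainder:
  t⁴ - 12t³ + 19t² + 192t - 560 = (t² - 11t + 28)(t² - t - 20) + (0)
The last nonzero remainder t² - t - 20 is already monic.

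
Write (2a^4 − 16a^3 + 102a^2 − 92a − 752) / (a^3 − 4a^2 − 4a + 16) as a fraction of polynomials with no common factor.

Apply the Euclidean algorithm:
  2a^4 − 16a^3 + 102a^2 − 92a − 752 = (2a − 8)(a^3 − 4a^2 − 4a + 16) + (78a^2 − 156a − 624)
  a^3 − 4a^2 − 4a + 16 = ((1/78)a − 1/39)(78a^2 − 156a − 624) + (0)
Last nonzero remainder: 78a^2 − 156a − 624. Dividing through by 78 gives the monic gcd a^2 − 2a − 8.
Cancel a^2 − 2a − 8 from numerator and denominator to get the reduced form.

(2a^2 − 12a + 94)/(a − 2)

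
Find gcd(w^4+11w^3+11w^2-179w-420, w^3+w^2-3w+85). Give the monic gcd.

w+5

By polynomial division,
  w^4+11w^3+11w^2-179w-420 = (w+10)(w^3+w^2-3w+85) + (4w^2-234w-1270)
  w^3+w^2-3w+85 = ((1/4)w+119/8)(4w^2-234w-1270) + ((15181/4)w+75905/4)
  4w^2-234w-1270 = ((16/15181)w-1016/15181)((15181/4)w+75905/4) + (0)
Last nonzero remainder: (15181/4)w+75905/4. Dividing through by 15181/4 gives the monic gcd w+5.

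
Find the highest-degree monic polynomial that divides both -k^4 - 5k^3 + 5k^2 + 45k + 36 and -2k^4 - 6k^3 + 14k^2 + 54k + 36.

Euclidean algorithm in ℚ[k]:
  -k^4 - 5k^3 + 5k^2 + 45k + 36 = (1/2)(-2k^4 - 6k^3 + 14k^2 + 54k + 36) + (-2k^3 - 2k^2 + 18k + 18)
  -2k^4 - 6k^3 + 14k^2 + 54k + 36 = (k + 2)(-2k^3 - 2k^2 + 18k + 18) + (0)
Last nonzero remainder: -2k^3 - 2k^2 + 18k + 18. Dividing through by -2 gives the monic gcd k^3 + k^2 - 9k - 9.

k^3 + k^2 - 9k - 9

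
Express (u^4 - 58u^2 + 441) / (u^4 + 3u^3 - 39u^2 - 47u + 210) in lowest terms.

(u^2 - 10u + 21)/(u^2 - 7u + 10)

Euclidean algorithm in ℚ[u]:
  u^4 - 58u^2 + 441 = (u^4 + 3u^3 - 39u^2 - 47u + 210) + (-3u^3 - 19u^2 + 47u + 231)
  u^4 + 3u^3 - 39u^2 - 47u + 210 = (-(1/3)u + 10/9)(-3u^3 - 19u^2 + 47u + 231) + (-(20/9)u^2 - (200/9)u - 140/3)
  -3u^3 - 19u^2 + 47u + 231 = ((27/20)u - 99/20)(-(20/9)u^2 - (200/9)u - 140/3) + (0)
Last nonzero remainder: -(20/9)u^2 - (200/9)u - 140/3. Dividing through by -20/9 gives the monic gcd u^2 + 10u + 21.
Cancel u^2 + 10u + 21 from numerator and denominator to get the reduced form.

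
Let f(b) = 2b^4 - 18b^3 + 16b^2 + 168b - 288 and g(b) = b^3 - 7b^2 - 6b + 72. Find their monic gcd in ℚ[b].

Euclidean algorithm in ℚ[b]:
  2b^4 - 18b^3 + 16b^2 + 168b - 288 = (2b - 4)(b^3 - 7b^2 - 6b + 72) + (0)
The last nonzero remainder b^3 - 7b^2 - 6b + 72 is already monic.

b^3 - 7b^2 - 6b + 72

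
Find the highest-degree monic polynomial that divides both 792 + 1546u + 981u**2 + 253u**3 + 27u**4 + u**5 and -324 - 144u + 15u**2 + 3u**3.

18 + 11u + u**2

By polynomial division,
  u**5 + 27u**4 + 253u**3 + 981u**2 + 1546u + 792 = ((1/3)u**2 + (22/3)u + 191/3)(3u**3 + 15u**2 - 144u - 324) + (1190u**2 + 13090u + 21420)
  3u**3 + 15u**2 - 144u - 324 = ((3/1190)u - 9/595)(1190u**2 + 13090u + 21420) + (0)
Last nonzero remainder: 1190u**2 + 13090u + 21420. Dividing through by 1190 gives the monic gcd u**2 + 11u + 18.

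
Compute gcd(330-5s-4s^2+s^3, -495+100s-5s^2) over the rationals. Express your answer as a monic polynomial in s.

1

Repeated division with remainder:
  s^3-4s^2-5s+330 = (-(1/5)s-16/5)(-5s^2+100s-495) + (216s-1254)
  -5s^2+100s-495 = (-(5/216)s+2555/7776)(216s-1254) + (-107525/1296)
  216s-1254 = (-(279936/107525)s+147744/9775)(-107525/1296) + (0)
The last nonzero remainder is the constant -107525/1296, so the polynomials are coprime and gcd = 1.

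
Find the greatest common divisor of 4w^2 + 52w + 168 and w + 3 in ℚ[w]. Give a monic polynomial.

By polynomial division,
  4w^2 + 52w + 168 = (4w + 40)(w + 3) + (48)
  w + 3 = ((1/48)w + 1/16)(48) + (0)
The last nonzero remainder is the constant 48, so the polynomials are coprime and gcd = 1.

1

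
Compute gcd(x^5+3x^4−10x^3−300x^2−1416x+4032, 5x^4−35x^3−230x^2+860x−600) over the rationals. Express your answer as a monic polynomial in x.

Repeated division with remainder:
  x^5+3x^4−10x^3−300x^2−1416x+4032 = ((1/5)x+2)(5x^4−35x^3−230x^2+860x−600) + (106x^3−12x^2−3016x+5232)
  5x^4−35x^3−230x^2+860x−600 = ((5/106)x−1825/5618)(106x^3−12x^2−3016x+5232) + (−(257400/2809)x^2−(1029600/2809)x+3088800/2809)
  106x^3−12x^2−3016x+5232 = (−(148877/128700)x+306181/64350)(−(257400/2809)x^2−(1029600/2809)x+3088800/2809) + (0)
Last nonzero remainder: −(257400/2809)x^2−(1029600/2809)x+3088800/2809. Dividing through by −257400/2809 gives the monic gcd x^2+4x−12.

x^2+4x−12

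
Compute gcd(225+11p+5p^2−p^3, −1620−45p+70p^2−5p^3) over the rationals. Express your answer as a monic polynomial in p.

−9+p

Repeated division with remainder:
  −p^3+5p^2+11p+225 = (1/5)(−5p^3+70p^2−45p−1620) + (−9p^2+20p+549)
  −5p^3+70p^2−45p−1620 = ((5/9)p−530/81)(−9p^2+20p+549) + (−(17750/81)p+17750/9)
  −9p^2+20p+549 = ((729/17750)p+4941/17750)(−(17750/81)p+17750/9) + (0)
Last nonzero remainder: −(17750/81)p+17750/9. Dividing through by −17750/81 gives the monic gcd p−9.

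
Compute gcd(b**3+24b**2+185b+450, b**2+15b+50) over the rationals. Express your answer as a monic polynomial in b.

By polynomial division,
  b**3+24b**2+185b+450 = (b+9)(b**2+15b+50) + (0)
The last nonzero remainder b**2+15b+50 is already monic.

b**2+15b+50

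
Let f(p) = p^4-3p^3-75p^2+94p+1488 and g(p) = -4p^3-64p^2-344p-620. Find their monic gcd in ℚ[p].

Apply the Euclidean algorithm:
  p^4-3p^3-75p^2+94p+1488 = (-(1/4)p+19/4)(-4p^3-64p^2-344p-620) + (143p^2+1573p+4433)
  -4p^3-64p^2-344p-620 = (-(4/143)p-20/143)(143p^2+1573p+4433) + (0)
Last nonzero remainder: 143p^2+1573p+4433. Dividing through by 143 gives the monic gcd p^2+11p+31.

p^2+11p+31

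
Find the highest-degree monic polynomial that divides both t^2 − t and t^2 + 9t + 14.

1

Repeated division with remainder:
  t^2 − t = (t^2 + 9t + 14) + (−10t − 14)
  t^2 + 9t + 14 = (−(1/10)t − 19/25)(−10t − 14) + (84/25)
  −10t − 14 = (−(125/42)t − 25/6)(84/25) + (0)
The last nonzero remainder is the constant 84/25, so the polynomials are coprime and gcd = 1.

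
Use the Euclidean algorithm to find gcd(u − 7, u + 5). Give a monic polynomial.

1

By polynomial division,
  u − 7 = (u + 5) + (−12)
  u + 5 = (−(1/12)u − 5/12)(−12) + (0)
The last nonzero remainder is the constant −12, so the polynomials are coprime and gcd = 1.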